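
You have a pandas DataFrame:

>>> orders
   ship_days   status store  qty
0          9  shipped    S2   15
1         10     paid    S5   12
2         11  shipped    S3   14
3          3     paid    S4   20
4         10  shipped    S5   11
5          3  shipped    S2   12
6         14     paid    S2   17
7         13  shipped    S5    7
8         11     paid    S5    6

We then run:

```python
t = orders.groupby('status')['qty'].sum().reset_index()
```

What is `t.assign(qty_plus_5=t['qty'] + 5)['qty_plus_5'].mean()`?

62.0

group by status, sum of qty:
status
paid       55
shipped    59
Name: qty, dtype: int64
reset_index():
    status  qty
0     paid   55
1  shipped   59
add column qty_plus_5 = t['qty'] + 5:
    status  qty  qty_plus_5
0     paid   55          60
1  shipped   59          64
Hence 62.0.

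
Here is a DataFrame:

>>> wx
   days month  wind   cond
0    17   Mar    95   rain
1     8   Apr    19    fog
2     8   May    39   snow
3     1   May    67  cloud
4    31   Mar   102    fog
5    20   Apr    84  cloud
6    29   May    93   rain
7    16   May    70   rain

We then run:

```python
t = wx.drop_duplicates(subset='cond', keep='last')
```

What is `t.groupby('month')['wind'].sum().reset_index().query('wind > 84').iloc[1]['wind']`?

drop duplicate cond (keep=last):
   days month  wind   cond
2     8   May    39   snow
4    31   Mar   102    fog
5    20   Apr    84  cloud
7    16   May    70   rain
group by month, sum of wind:
month
Apr     84
Mar    102
May    109
Name: wind, dtype: int64
reset_index():
  month  wind
0   Apr    84
1   Mar   102
2   May   109
filter rows where wind > 84:
  month  wind
1   Mar   102
2   May   109
Hence 109.

109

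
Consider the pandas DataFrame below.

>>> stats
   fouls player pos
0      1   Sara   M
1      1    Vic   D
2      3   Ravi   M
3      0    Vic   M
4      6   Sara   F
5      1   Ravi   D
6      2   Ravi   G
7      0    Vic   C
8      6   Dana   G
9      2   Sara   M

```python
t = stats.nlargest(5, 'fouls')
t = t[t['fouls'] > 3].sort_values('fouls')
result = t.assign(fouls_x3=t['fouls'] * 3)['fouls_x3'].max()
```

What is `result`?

take 5 rows with largest fouls:
   fouls player pos
4      6   Sara   F
8      6   Dana   G
2      3   Ravi   M
6      2   Ravi   G
9      2   Sara   M
filter rows where fouls > 3:
   fouls player pos
4      6   Sara   F
8      6   Dana   G
sort by fouls:
   fouls player pos
4      6   Sara   F
8      6   Dana   G
add column fouls_x3 = t['fouls'] * 3:
   fouls player pos  fouls_x3
4      6   Sara   F        18
8      6   Dana   G        18

18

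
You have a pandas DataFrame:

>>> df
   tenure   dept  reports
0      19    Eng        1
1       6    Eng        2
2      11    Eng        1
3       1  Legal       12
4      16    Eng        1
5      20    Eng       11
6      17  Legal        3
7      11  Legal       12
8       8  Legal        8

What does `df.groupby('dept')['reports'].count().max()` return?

5

group by dept, count of reports:
dept
Eng      5
Legal    4
Name: reports, dtype: int64
Hence 5.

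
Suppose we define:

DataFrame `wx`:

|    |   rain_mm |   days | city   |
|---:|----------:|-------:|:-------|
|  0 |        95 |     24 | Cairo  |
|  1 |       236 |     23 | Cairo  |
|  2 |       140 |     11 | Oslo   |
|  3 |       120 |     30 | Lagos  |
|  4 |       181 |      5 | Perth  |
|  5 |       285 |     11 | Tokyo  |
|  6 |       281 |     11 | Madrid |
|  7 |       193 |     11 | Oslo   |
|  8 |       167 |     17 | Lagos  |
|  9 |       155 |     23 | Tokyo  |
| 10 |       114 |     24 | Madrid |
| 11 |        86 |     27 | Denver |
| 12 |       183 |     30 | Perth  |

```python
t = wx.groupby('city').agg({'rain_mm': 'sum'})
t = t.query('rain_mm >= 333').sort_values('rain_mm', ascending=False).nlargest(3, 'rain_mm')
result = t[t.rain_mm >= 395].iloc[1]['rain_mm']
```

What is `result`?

395

group by city, sum of rain_mm:
        rain_mm
city           
Cairo       331
Denver       86
Lagos       287
Madrid      395
Oslo        333
Perth       364
Tokyo       440
filter rows where rain_mm >= 333:
        rain_mm
city           
Madrid      395
Oslo        333
Perth       364
Tokyo       440
sort by rain_mm descending:
        rain_mm
city           
Tokyo       440
Madrid      395
Perth       364
Oslo        333
take 3 rows with largest rain_mm:
        rain_mm
city           
Tokyo       440
Madrid      395
Perth       364
filter rows where rain_mm >= 395:
        rain_mm
city           
Tokyo       440
Madrid      395
value at position 1, column 'rain_mm' → 395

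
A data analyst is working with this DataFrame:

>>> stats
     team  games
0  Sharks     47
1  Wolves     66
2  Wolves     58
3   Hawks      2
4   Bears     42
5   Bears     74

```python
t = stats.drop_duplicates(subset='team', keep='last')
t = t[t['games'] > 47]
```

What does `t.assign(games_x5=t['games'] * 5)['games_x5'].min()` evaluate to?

drop duplicate team (keep=last):
     team  games
0  Sharks     47
2  Wolves     58
3   Hawks      2
5   Bears     74
filter rows where games > 47:
     team  games
2  Wolves     58
5   Bears     74
add column games_x5 = t['games'] * 5:
     team  games  games_x5
2  Wolves     58       290
5   Bears     74       370

290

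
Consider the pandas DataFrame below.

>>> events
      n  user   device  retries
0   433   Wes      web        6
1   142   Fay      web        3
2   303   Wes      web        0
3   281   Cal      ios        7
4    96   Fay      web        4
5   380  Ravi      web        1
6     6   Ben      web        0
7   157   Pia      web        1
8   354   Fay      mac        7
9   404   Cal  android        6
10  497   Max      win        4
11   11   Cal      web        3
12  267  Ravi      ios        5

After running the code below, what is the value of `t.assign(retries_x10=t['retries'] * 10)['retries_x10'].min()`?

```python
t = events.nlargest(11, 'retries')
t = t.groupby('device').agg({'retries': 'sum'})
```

40

take 11 rows with largest retries:
      n  user   device  retries
3   281   Cal      ios        7
8   354   Fay      mac        7
0   433   Wes      web        6
9   404   Cal  android        6
12  267  Ravi      ios        5
4    96   Fay      web        4
10  497   Max      win        4
1   142   Fay      web        3
11   11   Cal      web        3
5   380  Ravi      web        1
7   157   Pia      web        1
group by device, sum of retries:
         retries
device          
android        6
ios           12
mac            7
web           18
win            4
add column retries_x10 = t['retries'] * 10:
         retries  retries_x10
device                       
android        6           60
ios           12          120
mac            7           70
web           18          180
win            4           40
min of column 'retries_x10' → 40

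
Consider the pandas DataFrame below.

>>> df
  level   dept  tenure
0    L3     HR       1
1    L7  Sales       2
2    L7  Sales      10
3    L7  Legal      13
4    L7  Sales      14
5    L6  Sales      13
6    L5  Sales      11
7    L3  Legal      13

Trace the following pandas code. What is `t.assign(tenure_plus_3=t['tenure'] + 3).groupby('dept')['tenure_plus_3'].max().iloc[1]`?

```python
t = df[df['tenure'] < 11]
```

13

filter rows where tenure < 11:
  level   dept  tenure
0    L3     HR       1
1    L7  Sales       2
2    L7  Sales      10
add column tenure_plus_3 = t['tenure'] + 3:
  level   dept  tenure  tenure_plus_3
0    L3     HR       1              4
1    L7  Sales       2              5
2    L7  Sales      10             13
group by dept, max of tenure_plus_3:
dept
HR        4
Sales    13
Name: tenure_plus_3, dtype: int64
Taking the value at position 1 gives 13.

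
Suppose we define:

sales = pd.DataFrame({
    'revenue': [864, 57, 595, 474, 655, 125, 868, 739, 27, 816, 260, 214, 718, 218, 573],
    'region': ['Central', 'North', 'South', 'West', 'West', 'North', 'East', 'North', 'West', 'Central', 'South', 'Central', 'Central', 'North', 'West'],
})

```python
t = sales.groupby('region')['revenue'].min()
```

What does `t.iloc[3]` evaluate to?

260

group by region, min of revenue:
region
Central    214
East       868
North       57
South      260
West        27
Name: revenue, dtype: int64
Finally, value at position 3 = 260.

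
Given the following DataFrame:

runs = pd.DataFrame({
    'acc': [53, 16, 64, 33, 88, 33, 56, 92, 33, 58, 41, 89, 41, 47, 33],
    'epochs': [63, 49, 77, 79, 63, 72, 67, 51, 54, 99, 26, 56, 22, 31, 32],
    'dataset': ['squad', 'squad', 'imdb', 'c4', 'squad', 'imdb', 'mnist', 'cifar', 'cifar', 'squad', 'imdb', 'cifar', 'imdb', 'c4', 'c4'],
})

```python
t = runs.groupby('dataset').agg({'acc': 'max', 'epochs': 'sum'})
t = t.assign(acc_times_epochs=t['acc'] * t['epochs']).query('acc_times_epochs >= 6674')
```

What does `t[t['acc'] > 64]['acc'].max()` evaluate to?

92

group by dataset: max(acc), sum(epochs):
         acc  epochs
dataset             
c4        47     142
cifar     92     161
imdb      64     197
mnist     56      67
squad     88     274
add column acc_times_epochs = t['acc'] * t['epochs']:
         acc  epochs  acc_times_epochs
dataset                               
c4        47     142              6674
cifar     92     161             14812
imdb      64     197             12608
mnist     56      67              3752
squad     88     274             24112
filter rows where acc_times_epochs >= 6674:
         acc  epochs  acc_times_epochs
dataset                               
c4        47     142              6674
cifar     92     161             14812
imdb      64     197             12608
squad     88     274             24112
filter rows where acc > 64:
         acc  epochs  acc_times_epochs
dataset                               
cifar     92     161             14812
squad     88     274             24112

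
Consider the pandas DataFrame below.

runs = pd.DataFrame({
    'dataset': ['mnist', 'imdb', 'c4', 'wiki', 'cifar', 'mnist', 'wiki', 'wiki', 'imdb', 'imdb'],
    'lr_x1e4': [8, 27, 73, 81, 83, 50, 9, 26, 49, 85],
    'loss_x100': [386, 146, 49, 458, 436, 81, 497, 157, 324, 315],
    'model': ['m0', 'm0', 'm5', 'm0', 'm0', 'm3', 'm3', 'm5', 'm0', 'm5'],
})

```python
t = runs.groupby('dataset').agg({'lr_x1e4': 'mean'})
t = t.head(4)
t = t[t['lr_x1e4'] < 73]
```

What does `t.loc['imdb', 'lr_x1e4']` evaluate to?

53.6666666667

group by dataset, mean of lr_x1e4:
           lr_x1e4
dataset           
c4       73.000000
cifar    83.000000
imdb     53.666667
mnist    29.000000
wiki     38.666667
take first 4 rows:
           lr_x1e4
dataset           
c4       73.000000
cifar    83.000000
imdb     53.666667
mnist    29.000000
filter rows where lr_x1e4 < 73:
           lr_x1e4
dataset           
imdb     53.666667
mnist    29.000000
The value at row 'imdb', column 'lr_x1e4' is 53.6666666667.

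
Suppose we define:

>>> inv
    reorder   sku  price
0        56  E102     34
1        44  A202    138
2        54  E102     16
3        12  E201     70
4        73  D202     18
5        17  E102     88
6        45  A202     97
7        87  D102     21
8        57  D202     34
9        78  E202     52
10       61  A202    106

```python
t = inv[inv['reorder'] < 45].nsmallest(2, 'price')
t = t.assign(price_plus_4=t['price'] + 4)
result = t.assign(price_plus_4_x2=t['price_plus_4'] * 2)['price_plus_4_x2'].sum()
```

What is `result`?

filter rows where reorder < 45:
   reorder   sku  price
1       44  A202    138
3       12  E201     70
5       17  E102     88
take 2 rows with smallest price:
   reorder   sku  price
3       12  E201     70
5       17  E102     88
add column price_plus_4 = t['price'] + 4:
   reorder   sku  price  price_plus_4
3       12  E201     70            74
5       17  E102     88            92
add column price_plus_4_x2 = t['price_plus_4'] * 2:
   reorder   sku  price  price_plus_4  price_plus_4_x2
3       12  E201     70            74              148
5       17  E102     88            92              184
The sum of column 'price_plus_4_x2' is 332.

332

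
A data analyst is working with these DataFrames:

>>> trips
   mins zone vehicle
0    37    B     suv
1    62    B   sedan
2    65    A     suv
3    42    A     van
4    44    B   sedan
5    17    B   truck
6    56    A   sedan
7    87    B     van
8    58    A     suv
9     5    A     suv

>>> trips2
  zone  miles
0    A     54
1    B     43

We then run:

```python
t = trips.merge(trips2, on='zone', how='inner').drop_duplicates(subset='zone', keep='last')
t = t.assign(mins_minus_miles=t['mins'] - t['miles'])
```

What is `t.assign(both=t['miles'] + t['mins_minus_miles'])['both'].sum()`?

merge on 'zone' (how='inner') → 10 rows:
   mins zone vehicle  miles
0    37    B     suv     43
1    62    B   sedan     43
2    65    A     suv     54
3    42    A     van     54
4    44    B   sedan     43
5    17    B   truck     43
6    56    A   sedan     54
7    87    B     van     43
8    58    A     suv     54
9     5    A     suv     54
drop duplicate zone (keep=last):
   mins zone vehicle  miles
7    87    B     van     43
9     5    A     suv     54
add column mins_minus_miles = t['mins'] - t['miles']:
   mins zone vehicle  miles  mins_minus_miles
7    87    B     van     43                44
9     5    A     suv     54               -49
add column both = t['miles'] + t['mins_minus_miles']:
   mins zone vehicle  miles  mins_minus_miles  both
7    87    B     van     43                44    87
9     5    A     suv     54               -49     5

92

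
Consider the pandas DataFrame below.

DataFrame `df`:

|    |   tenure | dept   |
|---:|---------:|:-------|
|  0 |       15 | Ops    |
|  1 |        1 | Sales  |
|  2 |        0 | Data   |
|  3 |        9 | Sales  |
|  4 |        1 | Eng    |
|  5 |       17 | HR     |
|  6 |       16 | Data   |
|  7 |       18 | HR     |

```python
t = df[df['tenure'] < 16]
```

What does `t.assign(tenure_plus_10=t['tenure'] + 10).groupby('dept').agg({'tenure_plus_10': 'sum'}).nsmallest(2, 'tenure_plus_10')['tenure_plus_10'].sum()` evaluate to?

filter rows where tenure < 16:
   tenure   dept
0      15    Ops
1       1  Sales
2       0   Data
3       9  Sales
4       1    Eng
add column tenure_plus_10 = t['tenure'] + 10:
   tenure   dept  tenure_plus_10
0      15    Ops              25
1       1  Sales              11
2       0   Data              10
3       9  Sales              19
4       1    Eng              11
group by dept, sum of tenure_plus_10:
       tenure_plus_10
dept                 
Data               10
Eng                11
Ops                25
Sales              30
take 2 rows with smallest tenure_plus_10:
      tenure_plus_10
dept                
Data              10
Eng               11

21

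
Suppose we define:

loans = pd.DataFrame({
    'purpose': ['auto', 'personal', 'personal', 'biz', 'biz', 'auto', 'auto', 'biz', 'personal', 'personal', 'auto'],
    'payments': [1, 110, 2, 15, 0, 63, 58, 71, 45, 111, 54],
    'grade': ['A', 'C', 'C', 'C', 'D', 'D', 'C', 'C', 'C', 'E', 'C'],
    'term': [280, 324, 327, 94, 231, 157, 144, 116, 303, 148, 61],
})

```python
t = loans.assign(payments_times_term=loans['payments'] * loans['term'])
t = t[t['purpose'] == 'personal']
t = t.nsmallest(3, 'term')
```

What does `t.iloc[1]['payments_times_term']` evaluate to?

13635

add column payments_times_term = loans['payments'] * loans['term']:
     purpose  payments grade  term  payments_times_term
0       auto         1     A   280                  280
1   personal       110     C   324                35640
2   personal         2     C   327                  654
3        biz        15     C    94                 1410
4        biz         0     D   231                    0
5       auto        63     D   157                 9891
6       auto        58     C   144                 8352
7        biz        71     C   116                 8236
8   personal        45     C   303                13635
9   personal       111     E   148                16428
10      auto        54     C    61                 3294
filter rows where purpose == 'personal':
    purpose  payments grade  term  payments_times_term
1  personal       110     C   324                35640
2  personal         2     C   327                  654
8  personal        45     C   303                13635
9  personal       111     E   148                16428
take 3 rows with smallest term:
    purpose  payments grade  term  payments_times_term
9  personal       111     E   148                16428
8  personal        45     C   303                13635
1  personal       110     C   324                35640
Finally, value at position 1, column 'payments_times_term' = 13635.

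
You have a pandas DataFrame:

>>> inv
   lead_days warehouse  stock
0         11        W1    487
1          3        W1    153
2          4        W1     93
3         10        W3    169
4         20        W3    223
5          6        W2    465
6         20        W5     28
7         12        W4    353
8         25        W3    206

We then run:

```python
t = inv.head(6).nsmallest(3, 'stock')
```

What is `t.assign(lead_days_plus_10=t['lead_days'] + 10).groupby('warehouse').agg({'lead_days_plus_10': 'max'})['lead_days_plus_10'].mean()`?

take first 6 rows:
   lead_days warehouse  stock
0         11        W1    487
1          3        W1    153
2          4        W1     93
3         10        W3    169
4         20        W3    223
5          6        W2    465
take 3 rows with smallest stock:
   lead_days warehouse  stock
2          4        W1     93
1          3        W1    153
3         10        W3    169
add column lead_days_plus_10 = t['lead_days'] + 10:
   lead_days warehouse  stock  lead_days_plus_10
2          4        W1     93                 14
1          3        W1    153                 13
3         10        W3    169                 20
group by warehouse, max of lead_days_plus_10:
           lead_days_plus_10
warehouse                   
W1                        14
W3                        20
So mean() = 17.0.

17.0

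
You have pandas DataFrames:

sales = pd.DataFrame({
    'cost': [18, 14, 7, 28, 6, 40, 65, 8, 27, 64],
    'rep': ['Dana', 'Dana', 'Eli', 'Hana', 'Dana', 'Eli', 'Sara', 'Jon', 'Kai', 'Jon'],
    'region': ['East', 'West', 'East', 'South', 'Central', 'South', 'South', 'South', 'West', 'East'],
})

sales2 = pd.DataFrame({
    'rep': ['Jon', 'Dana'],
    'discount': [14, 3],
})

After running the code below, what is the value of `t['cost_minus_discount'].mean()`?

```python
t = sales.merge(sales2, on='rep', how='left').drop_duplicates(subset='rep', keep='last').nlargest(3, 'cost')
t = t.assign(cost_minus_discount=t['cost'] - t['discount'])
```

50.0

merge on 'rep' (how='left') → 10 rows:
   cost   rep   region  discount
0    18  Dana     East       3.0
1    14  Dana     West       3.0
2     7   Eli     East       NaN
3    28  Hana    South       NaN
4     6  Dana  Central       3.0
5    40   Eli    South       NaN
6    65  Sara    South       NaN
7     8   Jon    South      14.0
8    27   Kai     West       NaN
9    64   Jon     East      14.0
drop duplicate rep (keep=last):
   cost   rep   region  discount
3    28  Hana    South       NaN
4     6  Dana  Central       3.0
5    40   Eli    South       NaN
6    65  Sara    South       NaN
8    27   Kai     West       NaN
9    64   Jon     East      14.0
take 3 rows with largest cost:
   cost   rep region  discount
6    65  Sara  South       NaN
9    64   Jon   East      14.0
5    40   Eli  South       NaN
add column cost_minus_discount = t['cost'] - t['discount']:
   cost   rep region  discount  cost_minus_discount
6    65  Sara  South       NaN                  NaN
9    64   Jon   East      14.0                 50.0
5    40   Eli  South       NaN                  NaN
Finally, mean of column 'cost_minus_discount' = 50.0.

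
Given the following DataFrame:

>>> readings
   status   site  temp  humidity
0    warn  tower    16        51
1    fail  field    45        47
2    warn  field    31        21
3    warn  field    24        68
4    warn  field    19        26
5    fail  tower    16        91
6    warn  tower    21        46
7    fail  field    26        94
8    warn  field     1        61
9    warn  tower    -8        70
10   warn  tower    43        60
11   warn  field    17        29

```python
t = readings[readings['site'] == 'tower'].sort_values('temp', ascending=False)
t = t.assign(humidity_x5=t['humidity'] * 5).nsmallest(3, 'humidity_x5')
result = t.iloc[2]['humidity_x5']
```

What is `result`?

filter rows where site == 'tower':
   status   site  temp  humidity
0    warn  tower    16        51
5    fail  tower    16        91
6    warn  tower    21        46
9    warn  tower    -8        70
10   warn  tower    43        60
sort by temp descending:
   status   site  temp  humidity
10   warn  tower    43        60
6    warn  tower    21        46
0    warn  tower    16        51
5    fail  tower    16        91
9    warn  tower    -8        70
add column humidity_x5 = t['humidity'] * 5:
   status   site  temp  humidity  humidity_x5
10   warn  tower    43        60          300
6    warn  tower    21        46          230
0    warn  tower    16        51          255
5    fail  tower    16        91          455
9    warn  tower    -8        70          350
take 3 rows with smallest humidity_x5:
   status   site  temp  humidity  humidity_x5
6    warn  tower    21        46          230
0    warn  tower    16        51          255
10   warn  tower    43        60          300
Reading off the value at position 2, column 'humidity_x5', we get 300.

300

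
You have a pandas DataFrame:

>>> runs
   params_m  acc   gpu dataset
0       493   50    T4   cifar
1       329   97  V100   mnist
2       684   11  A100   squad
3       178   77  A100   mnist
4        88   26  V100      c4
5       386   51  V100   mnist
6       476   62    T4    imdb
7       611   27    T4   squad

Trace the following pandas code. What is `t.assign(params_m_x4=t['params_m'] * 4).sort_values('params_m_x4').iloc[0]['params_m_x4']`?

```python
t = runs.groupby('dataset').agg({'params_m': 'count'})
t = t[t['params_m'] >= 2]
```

8

group by dataset, count of params_m:
         params_m
dataset          
c4              1
cifar           1
imdb            1
mnist           3
squad           2
filter rows where params_m >= 2:
         params_m
dataset          
mnist           3
squad           2
add column params_m_x4 = t['params_m'] * 4:
         params_m  params_m_x4
dataset                       
mnist           3           12
squad           2            8
sort by params_m_x4:
         params_m  params_m_x4
dataset                       
squad           2            8
mnist           3           12
The value at position 0, column 'params_m_x4' is 8.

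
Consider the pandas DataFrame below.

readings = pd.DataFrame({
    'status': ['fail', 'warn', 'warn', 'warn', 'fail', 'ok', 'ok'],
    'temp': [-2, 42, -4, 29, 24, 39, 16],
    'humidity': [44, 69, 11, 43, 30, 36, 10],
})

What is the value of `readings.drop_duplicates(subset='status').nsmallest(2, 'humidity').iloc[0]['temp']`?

39

drop duplicate status (keep=first):
  status  temp  humidity
0   fail    -2        44
1   warn    42        69
5     ok    39        36
take 2 rows with smallest humidity:
  status  temp  humidity
5     ok    39        36
0   fail    -2        44
Finally, value at position 0, column 'temp' = 39.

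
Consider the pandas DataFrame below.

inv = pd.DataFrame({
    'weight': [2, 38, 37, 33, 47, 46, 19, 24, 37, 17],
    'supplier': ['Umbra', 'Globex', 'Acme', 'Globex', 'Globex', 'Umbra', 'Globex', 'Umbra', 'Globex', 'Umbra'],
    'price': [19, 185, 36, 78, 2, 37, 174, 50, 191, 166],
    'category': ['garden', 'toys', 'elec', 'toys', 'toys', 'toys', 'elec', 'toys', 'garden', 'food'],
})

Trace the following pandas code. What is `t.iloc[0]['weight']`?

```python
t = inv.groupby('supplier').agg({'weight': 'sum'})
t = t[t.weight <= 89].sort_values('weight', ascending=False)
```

89

group by supplier, sum of weight:
          weight
supplier        
Acme          37
Globex       174
Umbra         89
filter rows where weight <= 89:
          weight
supplier        
Acme          37
Umbra         89
sort by weight descending:
          weight
supplier        
Umbra         89
Acme          37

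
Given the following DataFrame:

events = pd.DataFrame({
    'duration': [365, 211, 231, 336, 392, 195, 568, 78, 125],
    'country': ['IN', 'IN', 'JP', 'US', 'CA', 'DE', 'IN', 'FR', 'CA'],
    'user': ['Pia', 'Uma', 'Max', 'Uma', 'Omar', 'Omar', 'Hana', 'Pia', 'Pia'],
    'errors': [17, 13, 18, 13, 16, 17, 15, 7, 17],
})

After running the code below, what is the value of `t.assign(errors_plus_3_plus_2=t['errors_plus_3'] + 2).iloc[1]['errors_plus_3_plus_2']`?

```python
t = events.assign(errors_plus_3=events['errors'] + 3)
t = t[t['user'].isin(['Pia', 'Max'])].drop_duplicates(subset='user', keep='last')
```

22

add column errors_plus_3 = events['errors'] + 3:
   duration country  user  errors  errors_plus_3
0       365      IN   Pia      17             20
1       211      IN   Uma      13             16
2       231      JP   Max      18             21
3       336      US   Uma      13             16
4       392      CA  Omar      16             19
5       195      DE  Omar      17             20
6       568      IN  Hana      15             18
7        78      FR   Pia       7             10
8       125      CA   Pia      17             20
filter rows where user in ['Pia', 'Max']:
   duration country user  errors  errors_plus_3
0       365      IN  Pia      17             20
2       231      JP  Max      18             21
7        78      FR  Pia       7             10
8       125      CA  Pia      17             20
drop duplicate user (keep=last):
   duration country user  errors  errors_plus_3
2       231      JP  Max      18             21
8       125      CA  Pia      17             20
add column errors_plus_3_plus_2 = t['errors_plus_3'] + 2:
   duration country user  errors  errors_plus_3  errors_plus_3_plus_2
2       231      JP  Max      18             21                    23
8       125      CA  Pia      17             20                    22
The value at position 1, column 'errors_plus_3_plus_2' is 22.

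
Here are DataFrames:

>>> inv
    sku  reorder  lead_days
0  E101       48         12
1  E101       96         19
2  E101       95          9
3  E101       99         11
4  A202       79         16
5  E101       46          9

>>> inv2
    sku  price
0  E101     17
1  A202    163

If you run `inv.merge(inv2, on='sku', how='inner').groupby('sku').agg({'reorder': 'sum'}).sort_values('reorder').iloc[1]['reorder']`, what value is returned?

384

merge on 'sku' (how='inner') → 6 rows:
    sku  reorder  lead_days  price
0  E101       48         12     17
1  E101       96         19     17
2  E101       95          9     17
3  E101       99         11     17
4  A202       79         16    163
5  E101       46          9     17
group by sku, sum of reorder:
      reorder
sku          
A202       79
E101      384
sort by reorder:
      reorder
sku          
A202       79
E101      384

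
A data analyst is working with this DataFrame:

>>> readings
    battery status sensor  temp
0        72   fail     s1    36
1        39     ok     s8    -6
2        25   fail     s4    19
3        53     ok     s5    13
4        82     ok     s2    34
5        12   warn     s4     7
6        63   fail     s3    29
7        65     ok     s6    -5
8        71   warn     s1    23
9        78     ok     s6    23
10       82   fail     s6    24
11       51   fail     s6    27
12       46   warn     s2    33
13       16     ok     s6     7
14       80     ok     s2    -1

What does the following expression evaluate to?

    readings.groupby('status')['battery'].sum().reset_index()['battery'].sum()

group by status, sum of battery:
status
fail    293
ok      413
warn    129
Name: battery, dtype: int64
reset_index():
  status  battery
0   fail      293
1     ok      413
2   warn      129
The sum of column 'battery' is 835.

835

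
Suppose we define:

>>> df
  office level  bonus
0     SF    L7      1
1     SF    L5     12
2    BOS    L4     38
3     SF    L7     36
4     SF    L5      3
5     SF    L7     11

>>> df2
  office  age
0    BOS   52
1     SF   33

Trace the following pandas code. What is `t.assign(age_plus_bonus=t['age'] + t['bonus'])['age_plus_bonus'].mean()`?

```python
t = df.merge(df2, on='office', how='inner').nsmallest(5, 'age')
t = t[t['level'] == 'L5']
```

merge on 'office' (how='inner') → 6 rows:
  office level  bonus  age
0     SF    L7      1   33
1     SF    L5     12   33
2    BOS    L4     38   52
3     SF    L7     36   33
4     SF    L5      3   33
5     SF    L7     11   33
take 5 rows with smallest age:
  office level  bonus  age
0     SF    L7      1   33
1     SF    L5     12   33
3     SF    L7     36   33
4     SF    L5      3   33
5     SF    L7     11   33
filter rows where level == 'L5':
  office level  bonus  age
1     SF    L5     12   33
4     SF    L5      3   33
add column age_plus_bonus = t['age'] + t['bonus']:
  office level  bonus  age  age_plus_bonus
1     SF    L5     12   33              45
4     SF    L5      3   33              36
Taking the mean of column 'age_plus_bonus' gives 40.5.

40.5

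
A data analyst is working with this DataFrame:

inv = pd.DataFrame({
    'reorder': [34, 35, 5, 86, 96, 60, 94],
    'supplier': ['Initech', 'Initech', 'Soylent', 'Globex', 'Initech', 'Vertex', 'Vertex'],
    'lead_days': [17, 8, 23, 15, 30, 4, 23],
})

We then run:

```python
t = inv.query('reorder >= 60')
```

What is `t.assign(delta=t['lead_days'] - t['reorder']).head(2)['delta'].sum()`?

-137

filter rows where reorder >= 60:
   reorder supplier  lead_days
3       86   Globex         15
4       96  Initech         30
5       60   Vertex          4
6       94   Vertex         23
add column delta = t['lead_days'] - t['reorder']:
   reorder supplier  lead_days  delta
3       86   Globex         15    -71
4       96  Initech         30    -66
5       60   Vertex          4    -56
6       94   Vertex         23    -71
take first 2 rows:
   reorder supplier  lead_days  delta
3       86   Globex         15    -71
4       96  Initech         30    -66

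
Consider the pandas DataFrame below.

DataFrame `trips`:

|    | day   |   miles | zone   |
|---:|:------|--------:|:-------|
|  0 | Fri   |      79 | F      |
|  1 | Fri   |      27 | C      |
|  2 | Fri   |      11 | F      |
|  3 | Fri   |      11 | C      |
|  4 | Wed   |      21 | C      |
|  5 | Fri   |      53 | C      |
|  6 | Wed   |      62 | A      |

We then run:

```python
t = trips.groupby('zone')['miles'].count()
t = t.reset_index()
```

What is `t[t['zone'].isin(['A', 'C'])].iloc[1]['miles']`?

4

group by zone, count of miles:
zone
A    1
C    4
F    2
Name: miles, dtype: int64
reset_index():
  zone  miles
0    A      1
1    C      4
2    F      2
filter rows where zone in ['A', 'C']:
  zone  miles
0    A      1
1    C      4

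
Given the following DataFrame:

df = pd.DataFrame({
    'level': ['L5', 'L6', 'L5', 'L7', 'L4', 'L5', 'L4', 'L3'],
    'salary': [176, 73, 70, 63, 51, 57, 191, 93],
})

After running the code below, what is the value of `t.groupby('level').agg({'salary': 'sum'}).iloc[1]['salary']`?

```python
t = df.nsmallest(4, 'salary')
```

127

take 4 rows with smallest salary:
  level  salary
4    L4      51
5    L5      57
3    L7      63
2    L5      70
group by level, sum of salary:
       salary
level        
L4         51
L5        127
L7         63
value at position 1, column 'salary' → 127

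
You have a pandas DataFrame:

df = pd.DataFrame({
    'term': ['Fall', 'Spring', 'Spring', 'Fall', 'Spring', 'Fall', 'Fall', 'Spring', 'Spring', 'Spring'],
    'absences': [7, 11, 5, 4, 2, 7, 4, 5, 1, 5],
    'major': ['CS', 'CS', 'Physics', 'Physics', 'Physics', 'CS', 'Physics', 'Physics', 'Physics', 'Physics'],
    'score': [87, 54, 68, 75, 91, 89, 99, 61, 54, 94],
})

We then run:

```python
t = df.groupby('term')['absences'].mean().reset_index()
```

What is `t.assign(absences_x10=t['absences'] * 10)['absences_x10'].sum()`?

group by term, mean of absences:
term
Fall      5.500000
Spring    4.833333
Name: absences, dtype: float64
reset_index():
     term  absences
0    Fall  5.500000
1  Spring  4.833333
add column absences_x10 = t['absences'] * 10:
     term  absences  absences_x10
0    Fall  5.500000     55.000000
1  Spring  4.833333     48.333333

103.333333333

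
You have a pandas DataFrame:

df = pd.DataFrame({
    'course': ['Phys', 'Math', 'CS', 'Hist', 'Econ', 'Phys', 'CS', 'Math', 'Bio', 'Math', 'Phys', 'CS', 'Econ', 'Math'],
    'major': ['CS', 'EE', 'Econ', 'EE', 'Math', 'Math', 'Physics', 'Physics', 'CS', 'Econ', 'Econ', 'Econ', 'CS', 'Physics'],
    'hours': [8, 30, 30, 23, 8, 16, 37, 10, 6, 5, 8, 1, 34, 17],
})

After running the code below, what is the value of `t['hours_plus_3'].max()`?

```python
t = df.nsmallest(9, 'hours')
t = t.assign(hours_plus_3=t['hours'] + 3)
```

take 9 rows with smallest hours:
   course    major  hours
11     CS     Econ      1
9    Math     Econ      5
8     Bio       CS      6
0    Phys       CS      8
4    Econ     Math      8
10   Phys     Econ      8
7    Math  Physics     10
5    Phys     Math     16
13   Math  Physics     17
add column hours_plus_3 = t['hours'] + 3:
   course    major  hours  hours_plus_3
11     CS     Econ      1             4
9    Math     Econ      5             8
8     Bio       CS      6             9
0    Phys       CS      8            11
4    Econ     Math      8            11
10   Phys     Econ      8            11
7    Math  Physics     10            13
5    Phys     Math     16            19
13   Math  Physics     17            20

20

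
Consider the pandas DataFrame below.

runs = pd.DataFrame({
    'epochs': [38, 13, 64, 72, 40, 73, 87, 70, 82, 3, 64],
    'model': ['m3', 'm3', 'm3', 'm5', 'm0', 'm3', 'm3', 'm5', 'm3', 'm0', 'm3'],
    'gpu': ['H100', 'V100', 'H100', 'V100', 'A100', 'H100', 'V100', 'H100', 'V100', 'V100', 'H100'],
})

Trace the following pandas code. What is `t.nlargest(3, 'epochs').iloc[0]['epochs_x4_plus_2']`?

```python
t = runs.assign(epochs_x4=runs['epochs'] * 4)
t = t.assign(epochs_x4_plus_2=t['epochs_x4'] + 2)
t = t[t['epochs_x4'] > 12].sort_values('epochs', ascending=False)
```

add column epochs_x4 = runs['epochs'] * 4:
    epochs model   gpu  epochs_x4
0       38    m3  H100        152
1       13    m3  V100         52
2       64    m3  H100        256
3       72    m5  V100        288
4       40    m0  A100        160
5       73    m3  H100        292
6       87    m3  V100        348
7       70    m5  H100        280
8       82    m3  V100        328
9        3    m0  V100         12
10      64    m3  H100        256
add column epochs_x4_plus_2 = t['epochs_x4'] + 2:
    epochs model   gpu  epochs_x4  epochs_x4_plus_2
0       38    m3  H100        152               154
1       13    m3  V100         52                54
2       64    m3  H100        256               258
3       72    m5  V100        288               290
4       40    m0  A100        160               162
5       73    m3  H100        292               294
6       87    m3  V100        348               350
7       70    m5  H100        280               282
8       82    m3  V100        328               330
9        3    m0  V100         12                14
10      64    m3  H100        256               258
filter rows where epochs_x4 > 12:
    epochs model   gpu  epochs_x4  epochs_x4_plus_2
0       38    m3  H100        152               154
1       13    m3  V100         52                54
2       64    m3  H100        256               258
3       72    m5  V100        288               290
4       40    m0  A100        160               162
5       73    m3  H100        292               294
6       87    m3  V100        348               350
7       70    m5  H100        280               282
8       82    m3  V100        328               330
10      64    m3  H100        256               258
sort by epochs descending:
    epochs model   gpu  epochs_x4  epochs_x4_plus_2
6       87    m3  V100        348               350
8       82    m3  V100        328               330
5       73    m3  H100        292               294
3       72    m5  V100        288               290
7       70    m5  H100        280               282
2       64    m3  H100        256               258
10      64    m3  H100        256               258
4       40    m0  A100        160               162
0       38    m3  H100        152               154
1       13    m3  V100         52                54
take 3 rows with largest epochs:
   epochs model   gpu  epochs_x4  epochs_x4_plus_2
6      87    m3  V100        348               350
8      82    m3  V100        328               330
5      73    m3  H100        292               294
So iloc[0]['epochs_x4_plus_2'] = 350.

350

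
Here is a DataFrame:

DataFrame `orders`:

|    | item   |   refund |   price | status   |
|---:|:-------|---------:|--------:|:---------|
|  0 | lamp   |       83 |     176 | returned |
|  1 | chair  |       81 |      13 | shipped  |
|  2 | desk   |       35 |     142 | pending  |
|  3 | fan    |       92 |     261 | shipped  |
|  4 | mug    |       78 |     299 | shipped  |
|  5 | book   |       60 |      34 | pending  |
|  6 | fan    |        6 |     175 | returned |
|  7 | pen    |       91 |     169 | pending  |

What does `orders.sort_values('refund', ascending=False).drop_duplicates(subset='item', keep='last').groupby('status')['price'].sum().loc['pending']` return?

sort by refund descending:
    item  refund  price    status
3    fan      92    261   shipped
7    pen      91    169   pending
0   lamp      83    176  returned
1  chair      81     13   shipped
4    mug      78    299   shipped
5   book      60     34   pending
2   desk      35    142   pending
6    fan       6    175  returned
drop duplicate item (keep=last):
    item  refund  price    status
7    pen      91    169   pending
0   lamp      83    176  returned
1  chair      81     13   shipped
4    mug      78    299   shipped
5   book      60     34   pending
2   desk      35    142   pending
6    fan       6    175  returned
group by status, sum of price:
status
pending     345
returned    351
shipped     312
Name: price, dtype: int64
Reading off the value at index 'pending', we get 345.

345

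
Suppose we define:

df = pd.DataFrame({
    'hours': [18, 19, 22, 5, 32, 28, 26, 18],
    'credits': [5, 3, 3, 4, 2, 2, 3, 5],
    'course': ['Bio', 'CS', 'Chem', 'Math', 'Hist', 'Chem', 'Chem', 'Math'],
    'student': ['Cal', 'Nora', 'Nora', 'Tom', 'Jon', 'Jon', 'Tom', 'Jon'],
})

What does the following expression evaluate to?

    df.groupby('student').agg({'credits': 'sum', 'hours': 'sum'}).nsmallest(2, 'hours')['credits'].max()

group by student: sum(credits), sum(hours):
         credits  hours
student                
Cal            5     18
Jon            9     78
Nora           6     41
Tom            7     31
take 2 rows with smallest hours:
         credits  hours
student                
Cal            5     18
Tom            7     31

7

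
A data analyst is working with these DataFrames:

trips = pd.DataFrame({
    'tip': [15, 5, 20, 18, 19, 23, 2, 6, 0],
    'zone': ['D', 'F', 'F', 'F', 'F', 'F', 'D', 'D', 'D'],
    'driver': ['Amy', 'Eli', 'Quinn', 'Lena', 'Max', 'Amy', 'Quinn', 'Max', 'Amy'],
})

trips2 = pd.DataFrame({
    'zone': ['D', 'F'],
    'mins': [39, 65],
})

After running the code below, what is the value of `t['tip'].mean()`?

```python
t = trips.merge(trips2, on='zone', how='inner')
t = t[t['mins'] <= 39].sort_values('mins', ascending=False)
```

5.75

merge on 'zone' (how='inner') → 9 rows:
   tip zone driver  mins
0   15    D    Amy    39
1    5    F    Eli    65
2   20    F  Quinn    65
3   18    F   Lena    65
4   19    F    Max    65
5   23    F    Amy    65
6    2    D  Quinn    39
7    6    D    Max    39
8    0    D    Amy    39
filter rows where mins <= 39:
   tip zone driver  mins
0   15    D    Amy    39
6    2    D  Quinn    39
7    6    D    Max    39
8    0    D    Amy    39
sort by mins descending:
   tip zone driver  mins
0   15    D    Amy    39
6    2    D  Quinn    39
7    6    D    Max    39
8    0    D    Amy    39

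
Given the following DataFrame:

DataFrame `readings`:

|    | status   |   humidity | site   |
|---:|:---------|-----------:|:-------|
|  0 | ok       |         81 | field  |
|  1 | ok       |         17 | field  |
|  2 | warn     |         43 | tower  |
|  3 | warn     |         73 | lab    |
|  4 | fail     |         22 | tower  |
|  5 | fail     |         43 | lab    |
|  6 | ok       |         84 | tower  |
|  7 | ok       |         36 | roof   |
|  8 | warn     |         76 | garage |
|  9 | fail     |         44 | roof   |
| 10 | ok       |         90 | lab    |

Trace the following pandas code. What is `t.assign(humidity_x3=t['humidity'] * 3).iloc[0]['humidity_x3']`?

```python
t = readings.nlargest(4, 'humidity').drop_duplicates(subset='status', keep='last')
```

243

take 4 rows with largest humidity:
   status  humidity    site
10     ok        90     lab
6      ok        84   tower
0      ok        81   field
8    warn        76  garage
drop duplicate status (keep=last):
  status  humidity    site
0     ok        81   field
8   warn        76  garage
add column humidity_x3 = t['humidity'] * 3:
  status  humidity    site  humidity_x3
0     ok        81   field          243
8   warn        76  garage          228
The value at position 0, column 'humidity_x3' is 243.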